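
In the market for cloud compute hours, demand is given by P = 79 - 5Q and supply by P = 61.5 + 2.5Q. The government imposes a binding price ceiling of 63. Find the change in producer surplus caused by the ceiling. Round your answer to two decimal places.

Free-market equilibrium: 79 - 5Q = 61.5 + 2.5Q gives Q* = 2.3333, P* = 67.3333.
At P = 63, sellers supply (63 - 61.5)/2.5 = 0.6 while buyers want more, so the quantity traded is 0.6 at price 63.
PS goes from (1/2)(2.3333)(5.8333) = 6.8056 to 0.45 (computed as (63 - 61.5)(0.6) - (1/2)(2.5)(0.6)^2), a change of -6.3556.

-6.36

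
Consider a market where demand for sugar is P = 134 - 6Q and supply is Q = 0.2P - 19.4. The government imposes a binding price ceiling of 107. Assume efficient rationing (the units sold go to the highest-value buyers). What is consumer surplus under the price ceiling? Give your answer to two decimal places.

42.00

Rewriting supply in inverse form: P = 97 + 5Q.
Free-market equilibrium: 134 - 6Q = 97 + 5Q gives Q* = 3.3636, P* = 113.8182.
At the ceiling price 107, quantity supplied is (107 - 97)/5 = 2; supply is the short side, so Q = 2 trades at P = 107.
The demand price at Q = 2 is 122. CS is the trapezoid between demand and 107 over [0, 2]: (1/2)[(134 - 107) + (122 - 107)](2) = 42.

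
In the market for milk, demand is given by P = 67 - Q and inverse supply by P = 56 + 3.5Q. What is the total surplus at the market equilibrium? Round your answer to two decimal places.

13.44

Setting demand equal to supply, 11 = 4.5Q, so Q* = 2.4444 and P* = 64.5556.
Total surplus is the full triangle between the curves from 0 to Q*: (1/2)(2.4444)(67 - 56) = 13.4444.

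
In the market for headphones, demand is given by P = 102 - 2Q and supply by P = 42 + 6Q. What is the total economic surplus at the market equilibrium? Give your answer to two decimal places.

225.00

Equilibrium: 102 - 2Q = 42 + 6Q, so Q* = 7.5 and P* = 87.
CS = (1/2)(7.5)(15) = 56.25 and PS = (1/2)(7.5)(45) = 168.75, so total surplus = 225.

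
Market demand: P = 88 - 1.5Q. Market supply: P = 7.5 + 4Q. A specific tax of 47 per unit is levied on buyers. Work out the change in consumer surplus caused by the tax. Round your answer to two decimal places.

Without the tax, 88 - 1.5Q = 7.5 + 4Q so Q* = 14.6364 and P* = 66.0455.
With the tax, buyers' net willingness to pay falls by 47: (88 - 47) - 1.5Q = 7.5 + 4Q, so Q_t = 6.0909. Buyers pay P_b = 78.8636; sellers receive P_s = P_b - 47 = 31.8636.
Consumers lose the trapezoid between P* and P_b out to Q_t plus the triangle from Q_t to Q*: change in CS = 27.8244 - 160.6674 = -132.843.

-132.84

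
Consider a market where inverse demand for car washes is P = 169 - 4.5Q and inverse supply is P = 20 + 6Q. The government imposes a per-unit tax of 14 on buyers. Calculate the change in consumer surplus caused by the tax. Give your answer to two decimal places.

-81.14

Pre-tax equilibrium: 169 - 4.5Q = 20 + 6Q gives Q* = 14.1905, P* = 105.1429.
With the tax, buyers' net willingness to pay falls by 14: (169 - 14) - 4.5Q = 20 + 6Q, so Q_t = 12.8571. Buyers pay P_b = 111.1429; sellers receive P_s = P_b - 14 = 97.1429.
CS falls from (1/2)(14.1905)(63.8571) = 453.0816 to (1/2)(12.8571)(57.8571) = 371.9388, a change of -81.1429.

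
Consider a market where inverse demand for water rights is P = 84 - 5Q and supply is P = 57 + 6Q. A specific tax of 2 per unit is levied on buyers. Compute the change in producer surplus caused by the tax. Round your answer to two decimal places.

Without the tax, 84 - 5Q = 57 + 6Q so Q* = 2.4545 and P* = 71.7273.
A tax on buyers shifts demand down by 2: (84 - 2) - 5Q = 57 + 6Q, so Q_t = 2.2727. Buyers pay P_b = 72.6364; sellers receive P_s = P_b - 2 = 70.6364.
Producers lose the trapezoid between P_s and P* out to Q_t plus the triangle from Q_t to Q*: change in PS = 15.4959 - 18.0744 = -2.5785.

-2.58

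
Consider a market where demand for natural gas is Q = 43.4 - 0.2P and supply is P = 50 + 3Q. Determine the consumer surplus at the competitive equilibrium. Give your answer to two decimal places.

1089.41

Rewriting demand in inverse form: P = 217 - 5Q.
Setting demand equal to supply, 167 = 8Q, so Q* = 20.875 and P* = 112.625.
The demand choke price is 217, so CS = (1/2)(Q*)(217 - P*) = (1/2)(20.875)(104.375) = 1089.4141.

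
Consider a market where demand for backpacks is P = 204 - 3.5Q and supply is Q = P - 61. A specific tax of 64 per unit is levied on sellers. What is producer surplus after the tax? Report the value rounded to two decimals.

Rewriting supply in inverse form: P = 61 + Q.
Without the tax, 204 - 3.5Q = 61 + Q so Q* = 31.7778 and P* = 92.7778.
With the tax, sellers need 64 more per unit: 204 - 3.5Q = 61 + Q + 64, so Q_t = 17.5556. Buyers pay P_b = 142.5556; sellers receive P_s = P_b - 64 = 78.5556.
Producer surplus is the triangle above supply below P_s: (1/2)(17.5556)(78.5556 - 61) = 154.0988.

154.10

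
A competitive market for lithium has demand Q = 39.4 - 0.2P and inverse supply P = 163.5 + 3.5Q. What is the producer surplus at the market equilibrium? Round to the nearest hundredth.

27.18

Rewriting demand in inverse form: P = 197 - 5Q.
Set 197 - 5Q = 163.5 + 3.5Q, which gives 33.5 = 8.5Q, so Q* = 3.9412 and P* = 197 - 5(3.9412) = 177.2941.
The supply curve's price intercept is 163.5, so PS = (1/2)(Q*)(P* - 163.5) = (1/2)(3.9412)(13.7941) = 27.1825.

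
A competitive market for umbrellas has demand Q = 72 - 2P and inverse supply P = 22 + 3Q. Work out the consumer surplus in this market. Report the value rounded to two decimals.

Rewriting demand in inverse form: P = 36 - 0.5Q.
Set 36 - 0.5Q = 22 + 3Q, which gives 14 = 3.5Q, so Q* = 4 and P* = 36 - 0.5(4) = 34.
Consumer surplus is the triangle under demand above P*: (1/2)(4)(36 - 34) = (1/2)(4)(2) = 4.

4.00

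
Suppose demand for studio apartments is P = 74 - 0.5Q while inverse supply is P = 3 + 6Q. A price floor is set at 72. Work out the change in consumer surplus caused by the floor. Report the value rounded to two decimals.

Without the control, 74 - 0.5Q = 3 + 6Q so Q* = 10.9231 and P* = 68.5385.
At P = 72, buyers demand (74 - 72)/0.5 = 4 while sellers would supply more, so the quantity traded is 4 at price 72.
CS goes from (1/2)(10.9231)(5.4615) = 29.8284 to 4 (computed as (74 - 72)(4) - (1/2)(0.5)(4)^2), a change of -25.8284.

-25.83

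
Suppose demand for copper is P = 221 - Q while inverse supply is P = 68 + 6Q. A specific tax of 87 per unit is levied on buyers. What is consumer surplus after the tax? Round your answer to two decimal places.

Without the tax, 221 - Q = 68 + 6Q so Q* = 21.8571 and P* = 199.1429.
A tax on buyers shifts demand down by 87: (221 - 87) - Q = 68 + 6Q, so Q_t = 9.4286. Buyers pay P_b = 211.5714; sellers receive P_s = P_b - 87 = 124.5714.
CS = (1/2)(Q_t)(221 - P_b) = (1/2)(9.4286)(9.4286) = 44.449.

44.45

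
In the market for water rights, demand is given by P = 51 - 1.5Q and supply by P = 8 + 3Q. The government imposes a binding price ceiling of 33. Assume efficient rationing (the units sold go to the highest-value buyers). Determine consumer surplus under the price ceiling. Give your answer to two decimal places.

97.92

Without the control, 51 - 1.5Q = 8 + 3Q so Q* = 9.5556 and P* = 36.6667.
At the ceiling price 33, quantity supplied is (33 - 8)/3 = 8.3333; supply is the short side, so Q = 8.3333 trades at P = 33.
The demand price at Q = 8.3333 is 38.5. CS is the trapezoid between demand and 33 over [0, 8.3333]: (1/2)[(51 - 33) + (38.5 - 33)](8.3333) = 97.9167.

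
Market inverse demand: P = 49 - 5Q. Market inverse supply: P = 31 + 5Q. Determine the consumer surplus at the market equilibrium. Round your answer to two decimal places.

8.10

Set 49 - 5Q = 31 + 5Q, which gives 18 = 10Q, so Q* = 1.8 and P* = 49 - 5(1.8) = 40.
CS is the area between the demand curve and P* from 0 to Q*: (1/2)(1.8)(9) = 8.1.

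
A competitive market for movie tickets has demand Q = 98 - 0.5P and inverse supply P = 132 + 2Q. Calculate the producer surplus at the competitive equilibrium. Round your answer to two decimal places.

Rewriting demand in inverse form: P = 196 - 2Q.
Equilibrium: 196 - 2Q = 132 + 2Q, so Q* = 16 and P* = 164.
PS is the area between P* and the supply curve from 0 to Q*: (1/2)(16)(32) = 256.

256.00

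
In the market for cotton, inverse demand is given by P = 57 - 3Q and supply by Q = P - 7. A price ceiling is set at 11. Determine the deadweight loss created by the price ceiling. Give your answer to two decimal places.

Rewriting supply in inverse form: P = 7 + Q.
Free-market equilibrium: 57 - 3Q = 7 + Q gives Q* = 12.5, P* = 19.5.
At the ceiling price 11, quantity supplied is (11 - 7)/1 = 4; supply is the short side, so Q = 4 trades at P = 11.
At Q = 4 the demand price is 45 and the supply price is 11. Deadweight loss is the triangle between the curves from 4 to 12.5: (1/2)(45 - 11)(12.5 - 4) = 144.5.

144.50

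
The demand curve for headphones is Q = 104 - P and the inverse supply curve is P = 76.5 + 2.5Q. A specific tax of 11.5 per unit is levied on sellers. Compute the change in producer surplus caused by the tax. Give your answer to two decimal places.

Rewriting demand in inverse form: P = 104 - Q.
Without the tax, 104 - Q = 76.5 + 2.5Q so Q* = 7.8571 and P* = 96.1429.
With the tax, sellers need 11.5 more per unit: 104 - Q = 76.5 + 2.5Q + 11.5, so Q_t = 4.5714. Buyers pay P_b = 99.4286; sellers receive P_s = P_b - 11.5 = 87.9286.
PS falls from (1/2)(7.8571)(19.6429) = 77.1684 to (1/2)(4.5714)(11.4286) = 26.1224, a change of -51.0459.

-51.05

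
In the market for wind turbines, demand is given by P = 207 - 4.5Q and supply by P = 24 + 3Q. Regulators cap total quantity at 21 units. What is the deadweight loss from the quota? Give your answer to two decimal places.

Unrestricted equilibrium: Q* = (207 - 24)/(4.5 + 3) = 24.4.
At Q = 21 the demand price is 207 - 4.5(21) = 112.5 and the supply price is 24 + 3(21) = 87.
Deadweight loss is the triangle between the curves from 21 to 24.4: (1/2)(112.5 - 87)(24.4 - 21) = 43.35.

43.35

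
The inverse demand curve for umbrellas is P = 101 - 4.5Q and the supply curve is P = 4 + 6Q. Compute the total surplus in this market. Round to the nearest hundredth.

448.05

Equilibrium: 101 - 4.5Q = 4 + 6Q, so Q* = 9.2381 and P* = 59.4286.
Total surplus is the full triangle between the curves from 0 to Q*: (1/2)(9.2381)(101 - 4) = 448.0476.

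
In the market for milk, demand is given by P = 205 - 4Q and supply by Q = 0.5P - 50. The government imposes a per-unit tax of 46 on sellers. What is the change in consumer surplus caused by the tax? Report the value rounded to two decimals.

-419.11

Rewriting supply in inverse form: P = 100 + 2Q.
Pre-tax equilibrium: 205 - 4Q = 100 + 2Q gives Q* = 17.5, P* = 135.
With the tax, sellers need 46 more per unit: 205 - 4Q = 100 + 2Q + 46, so Q_t = 9.8333. Buyers pay P_b = 165.6667; sellers receive P_s = P_b - 46 = 119.6667.
Consumers lose the trapezoid between P* and P_b out to Q_t plus the triangle from Q_t to Q*: change in CS = 193.3889 - 612.5 = -419.1111.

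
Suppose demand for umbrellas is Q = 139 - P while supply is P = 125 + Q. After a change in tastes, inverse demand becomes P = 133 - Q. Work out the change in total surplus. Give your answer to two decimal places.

-33.00

Rewriting demand in inverse form: P = 139 - Q.
Initial equilibrium: Q_0 = 7, P_0 = 132; CS_0 = (1/2)(7)(7) = 24.5, PS_0 = (1/2)(7)(7) = 24.5.
New equilibrium: 133 - Q = 125 + Q gives Q_1 = 4, P_1 = 129; CS_1 = 8, PS_1 = 8.
Change in total surplus = (8 + 8) - (24.5 + 24.5) = -33.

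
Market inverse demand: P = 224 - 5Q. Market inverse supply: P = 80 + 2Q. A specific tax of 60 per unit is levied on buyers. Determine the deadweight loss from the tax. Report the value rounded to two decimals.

Pre-tax equilibrium: 224 - 5Q = 80 + 2Q gives Q* = 20.5714, P* = 121.1429.
A tax on buyers shifts demand down by 60: (224 - 60) - 5Q = 80 + 2Q, so Q_t = 12. Buyers pay P_b = 164; sellers receive P_s = P_b - 60 = 104.
Deadweight loss is the triangle between the curves from Q_t to Q*: (1/2)(20.5714 - 12)(60) = 257.1429.

257.14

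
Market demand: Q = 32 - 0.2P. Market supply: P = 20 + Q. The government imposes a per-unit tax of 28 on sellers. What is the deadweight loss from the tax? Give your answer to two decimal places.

65.33

Rewriting demand in inverse form: P = 160 - 5Q.
Pre-tax equilibrium: 160 - 5Q = 20 + Q gives Q* = 23.3333, P* = 43.3333.
A tax on sellers shifts supply up by 28: 160 - 5Q = 20 + Q + 28, so Q_t = 18.6667. Buyers pay P_b = 66.6667; sellers receive P_s = P_b - 28 = 38.6667.
Deadweight loss is the triangle between the curves from Q_t to Q*: (1/2)(23.3333 - 18.6667)(28) = 65.3333.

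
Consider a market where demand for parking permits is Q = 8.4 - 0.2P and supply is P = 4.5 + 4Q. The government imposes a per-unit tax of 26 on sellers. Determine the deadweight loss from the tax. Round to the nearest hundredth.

Rewriting demand in inverse form: P = 42 - 5Q.
Without the tax, 42 - 5Q = 4.5 + 4Q so Q* = 4.1667 and P* = 21.1667.
With the tax, sellers need 26 more per unit: 42 - 5Q = 4.5 + 4Q + 26, so Q_t = 1.2778. Buyers pay P_b = 35.6111; sellers receive P_s = P_b - 26 = 9.6111.
Deadweight loss is the triangle between the curves from Q_t to Q*: (1/2)(4.1667 - 1.2778)(26) = 37.5556.

37.56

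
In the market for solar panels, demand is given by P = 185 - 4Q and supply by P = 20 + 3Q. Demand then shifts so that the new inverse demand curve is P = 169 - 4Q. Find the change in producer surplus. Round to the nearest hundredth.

Initial equilibrium: Q_0 = 23.5714, P_0 = 90.7143; CS_0 = (1/2)(23.5714)(94.2857) = 1111.2245, PS_0 = (1/2)(23.5714)(70.7143) = 833.4184.
New equilibrium: 169 - 4Q = 20 + 3Q gives Q_1 = 21.2857, P_1 = 83.8571; CS_1 = 906.1633, PS_1 = 679.6224.
Change in producer surplus = 679.6224 - 833.4184 = -153.7959.

-153.80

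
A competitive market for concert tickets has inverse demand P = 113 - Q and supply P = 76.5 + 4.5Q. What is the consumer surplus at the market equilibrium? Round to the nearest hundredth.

22.02

Set 113 - Q = 76.5 + 4.5Q, which gives 36.5 = 5.5Q, so Q* = 6.6364 and P* = 113 - (6.6364) = 106.3636.
CS is the area between the demand curve and P* from 0 to Q*: (1/2)(6.6364)(6.6364) = 22.0207.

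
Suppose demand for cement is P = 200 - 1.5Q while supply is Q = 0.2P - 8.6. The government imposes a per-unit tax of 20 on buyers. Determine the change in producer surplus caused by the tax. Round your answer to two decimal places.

Rewriting supply in inverse form: P = 43 + 5Q.
Pre-tax equilibrium: 200 - 1.5Q = 43 + 5Q gives Q* = 24.1538, P* = 163.7692.
With the tax, buyers' net willingness to pay falls by 20: (200 - 20) - 1.5Q = 43 + 5Q, so Q_t = 21.0769. Buyers pay P_b = 168.3846; sellers receive P_s = P_b - 20 = 148.3846.
Producers lose the trapezoid between P_s and P* out to Q_t plus the triangle from Q_t to Q*: change in PS = 1110.5917 - 1458.5207 = -347.929.

-347.93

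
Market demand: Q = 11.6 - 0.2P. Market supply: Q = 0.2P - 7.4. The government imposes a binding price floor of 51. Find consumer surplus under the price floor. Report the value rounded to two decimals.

4.90

Rewriting demand in inverse form: P = 58 - 5Q.
Rewriting supply in inverse form: P = 37 + 5Q.
Without the control, 58 - 5Q = 37 + 5Q so Q* = 2.1 and P* = 47.5.
At the floor price 51, quantity demanded is (58 - 51)/5 = 1.4; demand is the short side, so Q = 1.4 trades at P = 51.
CS is the triangle under demand above 51: (1/2)(1.4)(58 - 51) = 4.9.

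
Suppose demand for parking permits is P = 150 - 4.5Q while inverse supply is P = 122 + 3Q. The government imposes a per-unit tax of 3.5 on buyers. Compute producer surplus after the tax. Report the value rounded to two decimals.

16.01

Without the tax, 150 - 4.5Q = 122 + 3Q so Q* = 3.7333 and P* = 133.2.
A tax on buyers shifts demand down by 3.5: (150 - 3.5) - 4.5Q = 122 + 3Q, so Q_t = 3.2667. Buyers pay P_b = 135.3; sellers receive P_s = P_b - 3.5 = 131.8.
PS = (1/2)(Q_t)(P_s - 122) = (1/2)(3.2667)(9.8) = 16.0067.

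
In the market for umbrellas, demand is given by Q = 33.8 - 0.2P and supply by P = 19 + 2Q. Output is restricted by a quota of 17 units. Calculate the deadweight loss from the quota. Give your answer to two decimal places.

Rewriting demand in inverse form: P = 169 - 5Q.
Without the quota, 169 - 5Q = 19 + 2Q gives Q* = 21.4286.
At Q = 17 the demand price is 169 - 5(17) = 84 and the supply price is 19 + 2(17) = 53.
Deadweight loss is the triangle between the curves from 17 to 21.4286: (1/2)(84 - 53)(21.4286 - 17) = 68.6429.

68.64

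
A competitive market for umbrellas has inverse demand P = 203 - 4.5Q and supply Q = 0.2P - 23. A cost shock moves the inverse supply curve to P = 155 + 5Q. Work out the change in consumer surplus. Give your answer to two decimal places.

Rewriting supply in inverse form: P = 115 + 5Q.
Initial equilibrium: Q_0 = 9.2632, P_0 = 161.3158; CS_0 = (1/2)(9.2632)(41.6842) = 193.0637, PS_0 = (1/2)(9.2632)(46.3158) = 214.5152.
New equilibrium: 203 - 4.5Q = 155 + 5Q gives Q_1 = 5.0526, P_1 = 180.2632; CS_1 = 57.4404, PS_1 = 63.8227.
Change in consumer surplus = 57.4404 - 193.0637 = -135.6233.

-135.62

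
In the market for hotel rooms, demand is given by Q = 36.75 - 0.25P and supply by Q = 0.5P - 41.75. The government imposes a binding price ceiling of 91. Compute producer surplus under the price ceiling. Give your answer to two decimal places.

Rewriting demand in inverse form: P = 147 - 4Q.
Rewriting supply in inverse form: P = 83.5 + 2Q.
Without the control, 147 - 4Q = 83.5 + 2Q so Q* = 10.5833 and P* = 104.6667.
At the ceiling price 91, quantity supplied is (91 - 83.5)/2 = 3.75; supply is the short side, so Q = 3.75 trades at P = 91.
PS is the triangle above supply below 91: (1/2)(3.75)(91 - 83.5) = 14.0625.

14.06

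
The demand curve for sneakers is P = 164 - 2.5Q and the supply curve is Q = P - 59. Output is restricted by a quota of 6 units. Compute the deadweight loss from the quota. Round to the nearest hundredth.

Rewriting supply in inverse form: P = 59 + Q.
Unrestricted equilibrium: Q* = (164 - 59)/(2.5 + 1) = 30.
At Q = 6 the demand price is 164 - 2.5(6) = 149 and the supply price is 59 + (6) = 65.
Deadweight loss is the triangle between the curves from 6 to 30: (1/2)(149 - 65)(30 - 6) = 1008.

1008.00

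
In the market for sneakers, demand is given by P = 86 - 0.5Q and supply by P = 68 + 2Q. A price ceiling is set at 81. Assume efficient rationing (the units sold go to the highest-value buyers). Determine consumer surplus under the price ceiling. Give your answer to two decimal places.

Free-market equilibrium: 86 - 0.5Q = 68 + 2Q gives Q* = 7.2, P* = 82.4.
At P = 81, sellers supply (81 - 68)/2 = 6.5 while buyers want more, so the quantity traded is 6.5 at price 81.
The demand price at Q = 6.5 is 82.75. CS is the trapezoid between demand and 81 over [0, 6.5]: (1/2)[(86 - 81) + (82.75 - 81)](6.5) = 21.9375.

21.94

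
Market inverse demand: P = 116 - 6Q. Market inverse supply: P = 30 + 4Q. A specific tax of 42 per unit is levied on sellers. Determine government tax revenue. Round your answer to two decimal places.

Without the tax, 116 - 6Q = 30 + 4Q so Q* = 8.6 and P* = 64.4.
A tax on sellers shifts supply up by 42: 116 - 6Q = 30 + 4Q + 42, so Q_t = 4.4. Buyers pay P_b = 89.6; sellers receive P_s = P_b - 42 = 47.6.
Revenue is the tax times quantity traded: 42 x 4.4 = 184.8.

184.80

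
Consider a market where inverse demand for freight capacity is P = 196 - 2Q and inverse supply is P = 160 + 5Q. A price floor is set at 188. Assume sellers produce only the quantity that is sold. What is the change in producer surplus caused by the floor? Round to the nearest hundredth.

Free-market equilibrium: 196 - 2Q = 160 + 5Q gives Q* = 5.1429, P* = 185.7143.
At the floor price 188, quantity demanded is (196 - 188)/2 = 4; demand is the short side, so Q = 4 trades at P = 188.
PS goes from (1/2)(5.1429)(25.7143) = 66.1224 to 72 (computed as (188 - 160)(4) - (1/2)(5)(4)^2), a change of 5.8776.

5.88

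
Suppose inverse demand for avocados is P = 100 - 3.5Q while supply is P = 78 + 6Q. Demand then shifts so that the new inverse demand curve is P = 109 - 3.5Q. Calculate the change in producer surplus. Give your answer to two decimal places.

15.86

Initial equilibrium: Q_0 = 2.3158, P_0 = 91.8947; CS_0 = (1/2)(2.3158)(8.1053) = 9.385, PS_0 = (1/2)(2.3158)(13.8947) = 16.0886.
New equilibrium: 109 - 3.5Q = 78 + 6Q gives Q_1 = 3.2632, P_1 = 97.5789; CS_1 = 18.6343, PS_1 = 31.9446.
Change in producer surplus = 31.9446 - 16.0886 = 15.856.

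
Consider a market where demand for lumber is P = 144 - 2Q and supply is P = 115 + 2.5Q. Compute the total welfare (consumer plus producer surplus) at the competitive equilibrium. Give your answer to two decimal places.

93.44

Setting demand equal to supply, 29 = 4.5Q, so Q* = 6.4444 and P* = 131.1111.
CS = (1/2)(6.4444)(12.8889) = 41.5309 and PS = (1/2)(6.4444)(16.1111) = 51.9136, so total surplus = 93.4444.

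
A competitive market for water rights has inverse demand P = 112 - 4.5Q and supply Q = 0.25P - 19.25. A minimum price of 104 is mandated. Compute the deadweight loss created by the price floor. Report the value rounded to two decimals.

23.27

Rewriting supply in inverse form: P = 77 + 4Q.
Free-market equilibrium: 112 - 4.5Q = 77 + 4Q gives Q* = 4.1176, P* = 93.4706.
At P = 104, buyers demand (112 - 104)/4.5 = 1.7778 while sellers would supply more, so the quantity traded is 1.7778 at price 104.
The lost-trades triangle has base Q* - 1.7778 = 2.3399 and height equal to the gap between the curves at Q = 1.7778, which is 104 - 84.1111 = 19.8889. DWL = (1/2)(2.3399)(19.8889) = 23.2687.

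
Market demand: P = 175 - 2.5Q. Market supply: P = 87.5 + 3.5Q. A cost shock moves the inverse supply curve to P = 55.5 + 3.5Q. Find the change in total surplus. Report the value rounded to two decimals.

Initial equilibrium: Q_0 = 14.5833, P_0 = 138.5417; CS_0 = (1/2)(14.5833)(36.4583) = 265.842, PS_0 = (1/2)(14.5833)(51.0417) = 372.1788.
New equilibrium: 175 - 2.5Q = 55.5 + 3.5Q gives Q_1 = 19.9167, P_1 = 125.2083; CS_1 = 495.842, PS_1 = 694.1788.
Change in total surplus = (495.842 + 694.1788) - (265.842 + 372.1788) = 552.

552.00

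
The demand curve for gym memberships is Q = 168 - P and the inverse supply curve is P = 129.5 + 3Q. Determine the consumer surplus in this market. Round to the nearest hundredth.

Rewriting demand in inverse form: P = 168 - Q.
Setting demand equal to supply, 38.5 = 4Q, so Q* = 9.625 and P* = 158.375.
CS is the area between the demand curve and P* from 0 to Q*: (1/2)(9.625)(9.625) = 46.3203.

46.32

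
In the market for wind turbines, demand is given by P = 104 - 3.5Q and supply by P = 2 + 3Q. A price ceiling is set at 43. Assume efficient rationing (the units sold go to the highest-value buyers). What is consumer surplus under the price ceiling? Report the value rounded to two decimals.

506.81

Without the control, 104 - 3.5Q = 2 + 3Q so Q* = 15.6923 and P* = 49.0769.
At P = 43, sellers supply (43 - 2)/3 = 13.6667 while buyers want more, so the quantity traded is 13.6667 at price 43.
The demand price at Q = 13.6667 is 56.1667. CS is the trapezoid between demand and 43 over [0, 13.6667]: (1/2)[(104 - 43) + (56.1667 - 43)](13.6667) = 506.8056.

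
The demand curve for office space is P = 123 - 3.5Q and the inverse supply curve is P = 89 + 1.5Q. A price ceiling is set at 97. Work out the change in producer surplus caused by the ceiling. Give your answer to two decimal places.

Free-market equilibrium: 123 - 3.5Q = 89 + 1.5Q gives Q* = 6.8, P* = 99.2.
At the ceiling price 97, quantity supplied is (97 - 89)/1.5 = 5.3333; supply is the short side, so Q = 5.3333 trades at P = 97.
PS goes from (1/2)(6.8)(10.2) = 34.68 to 21.3333 (computed as (97 - 89)(5.3333) - (1/2)(1.5)(5.3333)^2), a change of -13.3467.

-13.35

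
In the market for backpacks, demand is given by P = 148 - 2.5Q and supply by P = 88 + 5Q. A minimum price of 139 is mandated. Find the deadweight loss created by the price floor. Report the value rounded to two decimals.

72.60

Free-market equilibrium: 148 - 2.5Q = 88 + 5Q gives Q* = 8, P* = 128.
At P = 139, buyers demand (148 - 139)/2.5 = 3.6 while sellers would supply more, so the quantity traded is 3.6 at price 139.
The lost-trades triangle has base Q* - 3.6 = 4.4 and height equal to the gap between the curves at Q = 3.6, which is 139 - 106 = 33. DWL = (1/2)(4.4)(33) = 72.6.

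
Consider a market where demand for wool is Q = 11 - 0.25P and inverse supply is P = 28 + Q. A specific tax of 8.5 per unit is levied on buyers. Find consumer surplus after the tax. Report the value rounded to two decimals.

Rewriting demand in inverse form: P = 44 - 4Q.
Pre-tax equilibrium: 44 - 4Q = 28 + Q gives Q* = 3.2, P* = 31.2.
A tax on buyers shifts demand down by 8.5: (44 - 8.5) - 4Q = 28 + Q, so Q_t = 1.5. Buyers pay P_b = 38; sellers receive P_s = P_b - 8.5 = 29.5.
CS = (1/2)(Q_t)(44 - P_b) = (1/2)(1.5)(6) = 4.5.

4.50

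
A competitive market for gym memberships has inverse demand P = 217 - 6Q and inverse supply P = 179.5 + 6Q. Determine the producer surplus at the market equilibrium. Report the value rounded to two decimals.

29.30

Setting demand equal to supply, 37.5 = 12Q, so Q* = 3.125 and P* = 198.25.
Producer surplus is the triangle above supply below P*: (1/2)(3.125)(198.25 - 179.5) = (1/2)(3.125)(18.75) = 29.2969.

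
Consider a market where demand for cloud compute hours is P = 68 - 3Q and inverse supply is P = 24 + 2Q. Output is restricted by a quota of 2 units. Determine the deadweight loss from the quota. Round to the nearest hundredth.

Without the quota, 68 - 3Q = 24 + 2Q gives Q* = 8.8.
At Q = 2 the demand price is 68 - 3(2) = 62 and the supply price is 24 + 2(2) = 28.
Deadweight loss is the triangle between the curves from 2 to 8.8: (1/2)(62 - 28)(8.8 - 2) = 115.6.

115.60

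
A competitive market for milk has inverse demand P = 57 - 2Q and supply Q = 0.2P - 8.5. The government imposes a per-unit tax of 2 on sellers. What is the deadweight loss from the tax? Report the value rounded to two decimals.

Rewriting supply in inverse form: P = 42.5 + 5Q.
Without the tax, 57 - 2Q = 42.5 + 5Q so Q* = 2.0714 and P* = 52.8571.
A tax on sellers shifts supply up by 2: 57 - 2Q = 42.5 + 5Q + 2, so Q_t = 1.7857. Buyers pay P_b = 53.4286; sellers receive P_s = P_b - 2 = 51.4286.
The welfare triangle lost has base Q* - Q_t = 0.2857 and height t = 2, so DWL = (1/2)(0.2857)(2) = 0.2857.

0.29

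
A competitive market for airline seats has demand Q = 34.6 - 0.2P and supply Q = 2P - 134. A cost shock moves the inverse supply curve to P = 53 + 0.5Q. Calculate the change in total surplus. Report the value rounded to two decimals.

287.64

Rewriting demand in inverse form: P = 173 - 5Q.
Rewriting supply in inverse form: P = 67 + 0.5Q.
Initial equilibrium: Q_0 = 19.2727, P_0 = 76.6364; CS_0 = (1/2)(19.2727)(96.3636) = 928.595, PS_0 = (1/2)(19.2727)(9.6364) = 92.8595.
New equilibrium: 173 - 5Q = 53 + 0.5Q gives Q_1 = 21.8182, P_1 = 63.9091; CS_1 = 1190.0826, PS_1 = 119.0083.
Change in total surplus = (1190.0826 + 119.0083) - (928.595 + 92.8595) = 287.6364.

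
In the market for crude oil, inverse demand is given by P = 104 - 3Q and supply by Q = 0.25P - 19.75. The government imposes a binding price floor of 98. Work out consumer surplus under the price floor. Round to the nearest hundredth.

Rewriting supply in inverse form: P = 79 + 4Q.
Without the control, 104 - 3Q = 79 + 4Q so Q* = 3.5714 and P* = 93.2857.
At the floor price 98, quantity demanded is (104 - 98)/3 = 2; demand is the short side, so Q = 2 trades at P = 98.
CS is the triangle under demand above 98: (1/2)(2)(104 - 98) = 6.

6.00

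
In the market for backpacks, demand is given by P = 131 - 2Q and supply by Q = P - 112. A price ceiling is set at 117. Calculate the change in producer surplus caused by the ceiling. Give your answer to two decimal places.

Rewriting supply in inverse form: P = 112 + Q.
Free-market equilibrium: 131 - 2Q = 112 + Q gives Q* = 6.3333, P* = 118.3333.
At P = 117, sellers supply (117 - 112)/1 = 5 while buyers want more, so the quantity traded is 5 at price 117.
PS goes from (1/2)(6.3333)(6.3333) = 20.0556 to 12.5 (computed as (117 - 112)(5) - (1/2)(1)(5)^2), a change of -7.5556.

-7.56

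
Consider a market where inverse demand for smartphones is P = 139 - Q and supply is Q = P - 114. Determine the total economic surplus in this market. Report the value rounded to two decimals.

156.25

Rewriting supply in inverse form: P = 114 + Q.
Setting demand equal to supply, 25 = 2Q, so Q* = 12.5 and P* = 126.5.
CS = (1/2)(12.5)(12.5) = 78.125 and PS = (1/2)(12.5)(12.5) = 78.125, so total surplus = 156.25.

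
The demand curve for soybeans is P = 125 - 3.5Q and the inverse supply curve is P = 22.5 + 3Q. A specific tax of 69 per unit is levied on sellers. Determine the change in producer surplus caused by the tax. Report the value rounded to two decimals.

Pre-tax equilibrium: 125 - 3.5Q = 22.5 + 3Q gives Q* = 15.7692, P* = 69.8077.
A tax on sellers shifts supply up by 69: 125 - 3.5Q = 22.5 + 3Q + 69, so Q_t = 5.1538. Buyers pay P_b = 106.9615; sellers receive P_s = P_b - 69 = 37.9615.
PS falls from (1/2)(15.7692)(47.3077) = 373.003 to (1/2)(5.1538)(15.4615) = 39.8432, a change of -333.1598.

-333.16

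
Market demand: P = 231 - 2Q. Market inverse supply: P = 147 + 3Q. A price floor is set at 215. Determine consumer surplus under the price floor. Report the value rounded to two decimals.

64.00

Free-market equilibrium: 231 - 2Q = 147 + 3Q gives Q* = 16.8, P* = 197.4.
At the floor price 215, quantity demanded is (231 - 215)/2 = 8; demand is the short side, so Q = 8 trades at P = 215.
CS is the triangle under demand above 215: (1/2)(8)(231 - 215) = 64.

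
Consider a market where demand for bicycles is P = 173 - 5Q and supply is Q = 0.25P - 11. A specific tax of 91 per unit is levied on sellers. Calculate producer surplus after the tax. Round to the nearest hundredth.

Rewriting supply in inverse form: P = 44 + 4Q.
Pre-tax equilibrium: 173 - 5Q = 44 + 4Q gives Q* = 14.3333, P* = 101.3333.
With the tax, sellers need 91 more per unit: 173 - 5Q = 44 + 4Q + 91, so Q_t = 4.2222. Buyers pay P_b = 151.8889; sellers receive P_s = P_b - 91 = 60.8889.
PS = (1/2)(Q_t)(P_s - 44) = (1/2)(4.2222)(16.8889) = 35.6543.

35.65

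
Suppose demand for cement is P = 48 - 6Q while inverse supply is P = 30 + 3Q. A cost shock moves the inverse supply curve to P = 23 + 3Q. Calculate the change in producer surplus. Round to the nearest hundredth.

5.57

Initial equilibrium: Q_0 = 2, P_0 = 36; CS_0 = (1/2)(2)(12) = 12, PS_0 = (1/2)(2)(6) = 6.
New equilibrium: 48 - 6Q = 23 + 3Q gives Q_1 = 2.7778, P_1 = 31.3333; CS_1 = 23.1481, PS_1 = 11.5741.
Change in producer surplus = 11.5741 - 6 = 5.5741.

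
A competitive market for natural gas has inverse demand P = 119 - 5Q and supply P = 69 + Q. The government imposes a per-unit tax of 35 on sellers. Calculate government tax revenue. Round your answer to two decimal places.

87.50

Pre-tax equilibrium: 119 - 5Q = 69 + Q gives Q* = 8.3333, P* = 77.3333.
With the tax, sellers need 35 more per unit: 119 - 5Q = 69 + Q + 35, so Q_t = 2.5. Buyers pay P_b = 106.5; sellers receive P_s = P_b - 35 = 71.5.
Tax revenue = t x Q_t = 35 x 2.5 = 87.5.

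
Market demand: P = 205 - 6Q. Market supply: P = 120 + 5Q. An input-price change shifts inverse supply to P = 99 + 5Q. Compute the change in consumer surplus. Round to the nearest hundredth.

Initial equilibrium: Q_0 = 7.7273, P_0 = 158.6364; CS_0 = (1/2)(7.7273)(46.3636) = 179.1322, PS_0 = (1/2)(7.7273)(38.6364) = 149.2769.
New equilibrium: 205 - 6Q = 99 + 5Q gives Q_1 = 9.6364, P_1 = 147.1818; CS_1 = 278.5785, PS_1 = 232.1488.
Change in consumer surplus = 278.5785 - 179.1322 = 99.4463.

99.45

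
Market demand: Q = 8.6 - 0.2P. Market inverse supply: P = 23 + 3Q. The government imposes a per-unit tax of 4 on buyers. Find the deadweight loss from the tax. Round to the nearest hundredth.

1.00

Rewriting demand in inverse form: P = 43 - 5Q.
Without the tax, 43 - 5Q = 23 + 3Q so Q* = 2.5 and P* = 30.5.
A tax on buyers shifts demand down by 4: (43 - 4) - 5Q = 23 + 3Q, so Q_t = 2. Buyers pay P_b = 33; sellers receive P_s = P_b - 4 = 29.
The welfare triangle lost has base Q* - Q_t = 0.5 and height t = 4, so DWL = (1/2)(0.5)(4) = 1.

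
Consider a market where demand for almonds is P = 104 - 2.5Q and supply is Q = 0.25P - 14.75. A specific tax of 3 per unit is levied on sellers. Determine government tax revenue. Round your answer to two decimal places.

Rewriting supply in inverse form: P = 59 + 4Q.
Without the tax, 104 - 2.5Q = 59 + 4Q so Q* = 6.9231 and P* = 86.6923.
A tax on sellers shifts supply up by 3: 104 - 2.5Q = 59 + 4Q + 3, so Q_t = 6.4615. Buyers pay P_b = 87.8462; sellers receive P_s = P_b - 3 = 84.8462.
Revenue is the tax times quantity traded: 3 x 6.4615 = 19.3846.

19.38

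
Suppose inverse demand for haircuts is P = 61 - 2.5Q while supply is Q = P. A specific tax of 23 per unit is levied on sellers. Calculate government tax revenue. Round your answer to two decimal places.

249.71

Rewriting supply in inverse form: P = Q.
Without the tax, 61 - 2.5Q = Q so Q* = 17.4286 and P* = 17.4286.
With the tax, sellers need 23 more per unit: 61 - 2.5Q = Q + 23, so Q_t = 10.8571. Buyers pay P_b = 33.8571; sellers receive P_s = P_b - 23 = 10.8571.
Revenue is the tax times quantity traded: 23 x 10.8571 = 249.7143.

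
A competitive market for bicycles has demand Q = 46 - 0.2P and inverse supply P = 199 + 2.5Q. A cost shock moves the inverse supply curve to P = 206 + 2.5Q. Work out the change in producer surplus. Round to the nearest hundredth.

Rewriting demand in inverse form: P = 230 - 5Q.
Initial equilibrium: Q_0 = 4.1333, P_0 = 209.3333; CS_0 = (1/2)(4.1333)(20.6667) = 42.7111, PS_0 = (1/2)(4.1333)(10.3333) = 21.3556.
New equilibrium: 230 - 5Q = 206 + 2.5Q gives Q_1 = 3.2, P_1 = 214; CS_1 = 25.6, PS_1 = 12.8.
Change in producer surplus = 12.8 - 21.3556 = -8.5556.

-8.56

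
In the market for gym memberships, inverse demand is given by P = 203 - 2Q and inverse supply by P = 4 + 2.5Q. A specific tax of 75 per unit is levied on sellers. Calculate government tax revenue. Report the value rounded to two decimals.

2066.67

Without the tax, 203 - 2Q = 4 + 2.5Q so Q* = 44.2222 and P* = 114.5556.
With the tax, sellers need 75 more per unit: 203 - 2Q = 4 + 2.5Q + 75, so Q_t = 27.5556. Buyers pay P_b = 147.8889; sellers receive P_s = P_b - 75 = 72.8889.
Tax revenue = t x Q_t = 75 x 27.5556 = 2066.6667.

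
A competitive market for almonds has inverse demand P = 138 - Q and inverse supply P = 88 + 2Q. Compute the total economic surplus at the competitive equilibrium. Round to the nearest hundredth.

416.67

Equilibrium: 138 - Q = 88 + 2Q, so Q* = 16.6667 and P* = 121.3333.
CS = (1/2)(16.6667)(16.6667) = 138.8889 and PS = (1/2)(16.6667)(33.3333) = 277.7778, so total surplus = 416.6667.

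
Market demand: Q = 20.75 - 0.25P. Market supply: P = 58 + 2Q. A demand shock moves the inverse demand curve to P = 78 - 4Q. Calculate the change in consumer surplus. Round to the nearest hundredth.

-12.50

Rewriting demand in inverse form: P = 83 - 4Q.
Initial equilibrium: Q_0 = 4.1667, P_0 = 66.3333; CS_0 = (1/2)(4.1667)(16.6667) = 34.7222, PS_0 = (1/2)(4.1667)(8.3333) = 17.3611.
New equilibrium: 78 - 4Q = 58 + 2Q gives Q_1 = 3.3333, P_1 = 64.6667; CS_1 = 22.2222, PS_1 = 11.1111.
Change in consumer surplus = 22.2222 - 34.7222 = -12.5.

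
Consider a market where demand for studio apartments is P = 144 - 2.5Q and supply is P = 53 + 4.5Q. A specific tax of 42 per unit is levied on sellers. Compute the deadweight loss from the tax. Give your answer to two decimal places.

126.00

Without the tax, 144 - 2.5Q = 53 + 4.5Q so Q* = 13 and P* = 111.5.
A tax on sellers shifts supply up by 42: 144 - 2.5Q = 53 + 4.5Q + 42, so Q_t = 7. Buyers pay P_b = 126.5; sellers receive P_s = P_b - 42 = 84.5.
Deadweight loss is the triangle between the curves from Q_t to Q*: (1/2)(13 - 7)(42) = 126.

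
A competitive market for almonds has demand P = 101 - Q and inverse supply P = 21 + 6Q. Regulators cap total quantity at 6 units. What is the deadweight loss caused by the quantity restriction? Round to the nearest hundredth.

103.14

Unrestricted equilibrium: Q* = (101 - 21)/(1 + 6) = 11.4286.
At Q = 6 the demand price is 101 - (6) = 95 and the supply price is 21 + 6(6) = 57.
Deadweight loss is the triangle between the curves from 6 to 11.4286: (1/2)(95 - 57)(11.4286 - 6) = 103.1429.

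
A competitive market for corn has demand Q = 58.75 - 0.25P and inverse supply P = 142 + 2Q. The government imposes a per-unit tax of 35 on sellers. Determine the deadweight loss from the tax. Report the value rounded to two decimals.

102.08

Rewriting demand in inverse form: P = 235 - 4Q.
Without the tax, 235 - 4Q = 142 + 2Q so Q* = 15.5 and P* = 173.
A tax on sellers shifts supply up by 35: 235 - 4Q = 142 + 2Q + 35, so Q_t = 9.6667. Buyers pay P_b = 196.3333; sellers receive P_s = P_b - 35 = 161.3333.
The welfare triangle lost has base Q* - Q_t = 5.8333 and height t = 35, so DWL = (1/2)(5.8333)(35) = 102.0833.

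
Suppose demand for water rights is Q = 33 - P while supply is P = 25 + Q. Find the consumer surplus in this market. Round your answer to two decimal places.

Rewriting demand in inverse form: P = 33 - Q.
Equilibrium: 33 - Q = 25 + Q, so Q* = 4 and P* = 29.
The demand choke price is 33, so CS = (1/2)(Q*)(33 - P*) = (1/2)(4)(4) = 8.

8.00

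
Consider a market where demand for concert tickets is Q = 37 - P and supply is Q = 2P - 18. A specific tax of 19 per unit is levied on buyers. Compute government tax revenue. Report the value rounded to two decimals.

114.00

Rewriting demand in inverse form: P = 37 - Q.
Rewriting supply in inverse form: P = 9 + 0.5Q.
Pre-tax equilibrium: 37 - Q = 9 + 0.5Q gives Q* = 18.6667, P* = 18.3333.
With the tax, buyers' net willingness to pay falls by 19: (37 - 19) - Q = 9 + 0.5Q, so Q_t = 6. Buyers pay P_b = 31; sellers receive P_s = P_b - 19 = 12.
Revenue is the tax times quantity traded: 19 x 6 = 114.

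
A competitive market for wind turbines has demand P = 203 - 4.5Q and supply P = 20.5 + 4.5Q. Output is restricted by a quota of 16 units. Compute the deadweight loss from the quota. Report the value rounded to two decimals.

82.35

Unrestricted equilibrium: Q* = (203 - 20.5)/(4.5 + 4.5) = 20.2778.
At Q = 16 the demand price is 203 - 4.5(16) = 131 and the supply price is 20.5 + 4.5(16) = 92.5.
Deadweight loss is the triangle between the curves from 16 to 20.2778: (1/2)(131 - 92.5)(20.2778 - 16) = 82.3472.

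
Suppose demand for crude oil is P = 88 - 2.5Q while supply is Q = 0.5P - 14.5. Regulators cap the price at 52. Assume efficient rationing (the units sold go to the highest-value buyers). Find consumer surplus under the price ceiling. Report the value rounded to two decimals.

Rewriting supply in inverse form: P = 29 + 2Q.
Without the control, 88 - 2.5Q = 29 + 2Q so Q* = 13.1111 and P* = 55.2222.
At the ceiling price 52, quantity supplied is (52 - 29)/2 = 11.5; supply is the short side, so Q = 11.5 trades at P = 52.
The demand price at Q = 11.5 is 59.25. CS is the trapezoid between demand and 52 over [0, 11.5]: (1/2)[(88 - 52) + (59.25 - 52)](11.5) = 248.6875.

248.69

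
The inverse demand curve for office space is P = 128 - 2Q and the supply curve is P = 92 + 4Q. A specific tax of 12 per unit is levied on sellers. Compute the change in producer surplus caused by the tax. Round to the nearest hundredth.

Pre-tax equilibrium: 128 - 2Q = 92 + 4Q gives Q* = 6, P* = 116.
With the tax, sellers need 12 more per unit: 128 - 2Q = 92 + 4Q + 12, so Q_t = 4. Buyers pay P_b = 120; sellers receive P_s = P_b - 12 = 108.
PS falls from (1/2)(6)(24) = 72 to (1/2)(4)(16) = 32, a change of -40.

-40.00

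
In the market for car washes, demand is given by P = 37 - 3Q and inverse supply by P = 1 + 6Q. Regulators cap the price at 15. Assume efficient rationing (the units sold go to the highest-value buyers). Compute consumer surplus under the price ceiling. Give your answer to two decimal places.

43.17

Without the control, 37 - 3Q = 1 + 6Q so Q* = 4 and P* = 25.
At the ceiling price 15, quantity supplied is (15 - 1)/6 = 2.3333; supply is the short side, so Q = 2.3333 trades at P = 15.
The demand price at Q = 2.3333 is 30. CS is the trapezoid between demand and 15 over [0, 2.3333]: (1/2)[(37 - 15) + (30 - 15)](2.3333) = 43.1667.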